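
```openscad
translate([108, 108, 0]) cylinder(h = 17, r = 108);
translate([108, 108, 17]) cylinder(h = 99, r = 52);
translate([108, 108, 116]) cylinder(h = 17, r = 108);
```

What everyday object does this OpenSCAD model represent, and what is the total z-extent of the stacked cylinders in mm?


A spool. The overall height is 133 mm.

Three coaxial cylinders, large–small–large — a spool. Two 17 mm flanges and a 99 mm core give 17 + 99 + 17 = 133 mm.


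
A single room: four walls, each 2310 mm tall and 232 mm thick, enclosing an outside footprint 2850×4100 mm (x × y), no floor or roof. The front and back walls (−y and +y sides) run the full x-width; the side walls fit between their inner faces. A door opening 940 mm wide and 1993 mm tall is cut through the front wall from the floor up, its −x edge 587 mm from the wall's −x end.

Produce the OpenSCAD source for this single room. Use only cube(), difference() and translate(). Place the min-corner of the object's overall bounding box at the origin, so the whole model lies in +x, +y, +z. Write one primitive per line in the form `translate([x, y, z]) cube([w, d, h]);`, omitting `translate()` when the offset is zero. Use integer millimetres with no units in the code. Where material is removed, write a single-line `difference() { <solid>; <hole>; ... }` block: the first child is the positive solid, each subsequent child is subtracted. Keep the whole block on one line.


difference() { cube([2850, 232, 2310]); translate([587, 0, 0]) cube([940, 232, 1993]); }
translate([0, 3868, 0]) cube([2850, 232, 2310]);
translate([0, 232, 0]) cube([232, 3636, 2310]);
translate([2618, 232, 0]) cube([232, 3636, 2310]);


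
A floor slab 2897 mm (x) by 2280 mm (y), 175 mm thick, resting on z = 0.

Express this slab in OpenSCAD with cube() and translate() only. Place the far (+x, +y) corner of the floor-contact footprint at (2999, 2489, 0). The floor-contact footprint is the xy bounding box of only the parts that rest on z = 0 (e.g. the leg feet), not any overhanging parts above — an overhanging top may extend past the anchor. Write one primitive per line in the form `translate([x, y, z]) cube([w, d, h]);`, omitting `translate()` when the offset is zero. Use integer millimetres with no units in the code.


translate([102, 209, 0]) cube([2897, 2280, 175]);


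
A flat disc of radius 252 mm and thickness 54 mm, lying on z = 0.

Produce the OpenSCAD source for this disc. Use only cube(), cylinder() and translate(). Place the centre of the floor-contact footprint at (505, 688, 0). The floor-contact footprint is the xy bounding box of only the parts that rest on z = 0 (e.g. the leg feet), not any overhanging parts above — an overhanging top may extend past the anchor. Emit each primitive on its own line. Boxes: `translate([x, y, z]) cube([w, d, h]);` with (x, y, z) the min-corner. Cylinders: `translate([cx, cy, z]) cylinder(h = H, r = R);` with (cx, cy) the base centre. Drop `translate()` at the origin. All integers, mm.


translate([505, 688, 0]) cylinder(h = 54, r = 252);


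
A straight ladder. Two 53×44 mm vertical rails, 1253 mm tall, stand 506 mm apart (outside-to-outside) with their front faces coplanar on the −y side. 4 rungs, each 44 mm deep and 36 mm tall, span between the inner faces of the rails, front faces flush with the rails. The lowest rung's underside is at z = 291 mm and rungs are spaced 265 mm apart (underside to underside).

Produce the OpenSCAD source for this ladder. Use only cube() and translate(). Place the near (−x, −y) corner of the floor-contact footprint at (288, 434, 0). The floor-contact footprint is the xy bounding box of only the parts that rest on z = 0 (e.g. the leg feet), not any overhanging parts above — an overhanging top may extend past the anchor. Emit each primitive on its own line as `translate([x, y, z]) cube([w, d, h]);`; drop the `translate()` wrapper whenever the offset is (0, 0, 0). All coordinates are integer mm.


translate([288, 434, 0]) cube([53, 44, 1253]);
translate([741, 434, 0]) cube([53, 44, 1253]);
translate([341, 434, 291]) cube([400, 44, 36]);
translate([341, 434, 556]) cube([400, 44, 36]);
translate([341, 434, 821]) cube([400, 44, 36]);
translate([341, 434, 1086]) cube([400, 44, 36]);


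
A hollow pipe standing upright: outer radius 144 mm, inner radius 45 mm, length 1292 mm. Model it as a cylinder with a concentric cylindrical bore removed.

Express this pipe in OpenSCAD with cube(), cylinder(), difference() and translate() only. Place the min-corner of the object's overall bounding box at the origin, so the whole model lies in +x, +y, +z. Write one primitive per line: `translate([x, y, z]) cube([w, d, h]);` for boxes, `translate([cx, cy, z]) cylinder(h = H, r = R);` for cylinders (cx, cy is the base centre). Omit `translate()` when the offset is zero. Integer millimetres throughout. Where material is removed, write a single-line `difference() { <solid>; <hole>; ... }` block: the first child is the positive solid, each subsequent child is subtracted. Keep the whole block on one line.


difference() { translate([144, 144, 0]) cylinder(h = 1292, r = 144); translate([144, 144, 0]) cylinder(h = 1292, r = 45); }


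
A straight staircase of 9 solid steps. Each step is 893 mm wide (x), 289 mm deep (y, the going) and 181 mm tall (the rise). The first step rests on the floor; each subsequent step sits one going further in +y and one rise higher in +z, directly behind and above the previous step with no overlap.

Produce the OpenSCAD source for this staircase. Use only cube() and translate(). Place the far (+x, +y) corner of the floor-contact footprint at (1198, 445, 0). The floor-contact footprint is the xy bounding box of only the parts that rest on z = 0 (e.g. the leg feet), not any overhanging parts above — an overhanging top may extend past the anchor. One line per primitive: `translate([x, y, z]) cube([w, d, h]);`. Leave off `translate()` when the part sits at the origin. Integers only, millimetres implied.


translate([305, 156, 0]) cube([893, 289, 181]);
translate([305, 445, 181]) cube([893, 289, 181]);
translate([305, 734, 362]) cube([893, 289, 181]);
translate([305, 1023, 543]) cube([893, 289, 181]);
translate([305, 1312, 724]) cube([893, 289, 181]);
translate([305, 1601, 905]) cube([893, 289, 181]);
translate([305, 1890, 1086]) cube([893, 289, 181]);
translate([305, 2179, 1267]) cube([893, 289, 181]);
translate([305, 2468, 1448]) cube([893, 289, 181]);


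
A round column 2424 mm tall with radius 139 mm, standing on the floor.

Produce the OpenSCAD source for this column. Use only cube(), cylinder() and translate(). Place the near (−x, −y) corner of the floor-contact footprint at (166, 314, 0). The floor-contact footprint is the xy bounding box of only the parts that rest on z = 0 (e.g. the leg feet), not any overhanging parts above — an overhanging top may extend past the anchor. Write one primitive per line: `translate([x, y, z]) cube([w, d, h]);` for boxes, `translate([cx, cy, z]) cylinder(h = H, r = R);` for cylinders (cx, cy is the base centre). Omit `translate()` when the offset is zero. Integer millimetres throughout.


translate([305, 453, 0]) cylinder(h = 2424, r = 139);


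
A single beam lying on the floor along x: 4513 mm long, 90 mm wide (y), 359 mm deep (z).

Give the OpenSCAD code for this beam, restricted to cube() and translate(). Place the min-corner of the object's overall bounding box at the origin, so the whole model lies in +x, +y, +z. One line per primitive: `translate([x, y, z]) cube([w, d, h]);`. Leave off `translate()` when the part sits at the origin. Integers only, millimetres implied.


cube([4513, 90, 359]);


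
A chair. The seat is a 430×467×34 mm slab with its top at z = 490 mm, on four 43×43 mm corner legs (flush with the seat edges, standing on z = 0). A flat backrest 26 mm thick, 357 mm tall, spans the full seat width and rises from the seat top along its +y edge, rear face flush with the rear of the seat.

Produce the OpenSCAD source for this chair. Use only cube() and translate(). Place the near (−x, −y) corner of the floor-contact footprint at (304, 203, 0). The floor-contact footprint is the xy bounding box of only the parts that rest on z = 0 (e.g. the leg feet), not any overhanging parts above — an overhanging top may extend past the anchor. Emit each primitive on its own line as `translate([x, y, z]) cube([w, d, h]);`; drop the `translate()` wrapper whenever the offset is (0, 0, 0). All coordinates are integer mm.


translate([304, 203, 456]) cube([430, 467, 34]);
translate([304, 203, 0]) cube([43, 43, 456]);
translate([691, 203, 0]) cube([43, 43, 456]);
translate([304, 627, 0]) cube([43, 43, 456]);
translate([691, 627, 0]) cube([43, 43, 456]);
translate([304, 644, 490]) cube([430, 26, 357]);


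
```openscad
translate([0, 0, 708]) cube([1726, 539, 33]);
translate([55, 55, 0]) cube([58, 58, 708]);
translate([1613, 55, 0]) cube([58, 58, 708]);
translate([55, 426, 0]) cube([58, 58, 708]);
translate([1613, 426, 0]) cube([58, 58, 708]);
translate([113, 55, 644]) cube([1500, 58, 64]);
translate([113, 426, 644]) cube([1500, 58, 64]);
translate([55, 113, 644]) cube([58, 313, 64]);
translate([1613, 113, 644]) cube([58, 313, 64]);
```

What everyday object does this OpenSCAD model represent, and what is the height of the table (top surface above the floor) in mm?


A table. The table height is 741 mm.

A 1726×539×33 slab sits at z = 708 on four 58 mm square posts — a table. The top surface is at 708 + 33 = 741 mm.


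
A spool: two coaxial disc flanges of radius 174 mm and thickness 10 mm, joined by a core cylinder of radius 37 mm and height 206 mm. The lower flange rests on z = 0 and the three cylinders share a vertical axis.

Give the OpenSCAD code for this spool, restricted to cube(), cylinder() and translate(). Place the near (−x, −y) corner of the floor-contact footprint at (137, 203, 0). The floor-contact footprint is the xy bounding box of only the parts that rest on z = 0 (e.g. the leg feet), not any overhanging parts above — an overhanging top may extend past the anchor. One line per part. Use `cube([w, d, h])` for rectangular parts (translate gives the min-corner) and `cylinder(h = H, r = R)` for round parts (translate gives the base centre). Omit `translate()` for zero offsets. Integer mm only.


translate([311, 377, 0]) cylinder(h = 10, r = 174);
translate([311, 377, 10]) cylinder(h = 206, r = 37);
translate([311, 377, 216]) cylinder(h = 10, r = 174);


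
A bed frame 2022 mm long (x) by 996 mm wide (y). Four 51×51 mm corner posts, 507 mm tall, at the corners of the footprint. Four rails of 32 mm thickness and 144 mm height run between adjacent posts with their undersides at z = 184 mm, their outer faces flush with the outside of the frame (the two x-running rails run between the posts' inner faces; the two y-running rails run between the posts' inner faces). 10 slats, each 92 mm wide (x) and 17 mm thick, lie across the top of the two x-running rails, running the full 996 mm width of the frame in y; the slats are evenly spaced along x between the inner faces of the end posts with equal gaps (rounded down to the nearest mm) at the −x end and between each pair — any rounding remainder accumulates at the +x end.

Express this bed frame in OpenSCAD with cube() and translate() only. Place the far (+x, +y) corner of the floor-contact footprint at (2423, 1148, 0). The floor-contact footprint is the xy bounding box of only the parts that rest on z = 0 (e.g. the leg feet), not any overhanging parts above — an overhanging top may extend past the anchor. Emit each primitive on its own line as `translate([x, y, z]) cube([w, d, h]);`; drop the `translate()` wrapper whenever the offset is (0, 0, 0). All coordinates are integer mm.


translate([401, 152, 0]) cube([51, 51, 507]);
translate([401, 1097, 0]) cube([51, 51, 507]);
translate([2372, 152, 0]) cube([51, 51, 507]);
translate([2372, 1097, 0]) cube([51, 51, 507]);
translate([452, 152, 184]) cube([1920, 32, 144]);
translate([452, 1116, 184]) cube([1920, 32, 144]);
translate([401, 203, 184]) cube([32, 894, 144]);
translate([2391, 203, 184]) cube([32, 894, 144]);
translate([542, 152, 328]) cube([92, 996, 17]);
translate([724, 152, 328]) cube([92, 996, 17]);
translate([906, 152, 328]) cube([92, 996, 17]);
translate([1088, 152, 328]) cube([92, 996, 17]);
translate([1270, 152, 328]) cube([92, 996, 17]);
translate([1452, 152, 328]) cube([92, 996, 17]);
translate([1634, 152, 328]) cube([92, 996, 17]);
translate([1816, 152, 328]) cube([92, 996, 17]);
translate([1998, 152, 328]) cube([92, 996, 17]);
translate([2180, 152, 328]) cube([92, 996, 17]);


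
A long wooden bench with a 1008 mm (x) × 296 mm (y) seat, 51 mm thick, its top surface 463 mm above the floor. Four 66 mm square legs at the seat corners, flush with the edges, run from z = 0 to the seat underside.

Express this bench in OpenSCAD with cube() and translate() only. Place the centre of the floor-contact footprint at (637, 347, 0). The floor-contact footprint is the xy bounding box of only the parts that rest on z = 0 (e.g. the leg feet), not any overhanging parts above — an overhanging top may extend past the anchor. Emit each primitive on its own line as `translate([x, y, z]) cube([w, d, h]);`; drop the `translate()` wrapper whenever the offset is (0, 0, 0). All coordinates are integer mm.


// leg_h = 463 − 51 = 412
translate([133, 199, 412]) cube([1008, 296, 51]);
translate([133, 199, 0]) cube([66, 66, 412]);
translate([133, 429, 0]) cube([66, 66, 412]);
translate([1075, 199, 0]) cube([66, 66, 412]);
translate([1075, 429, 0]) cube([66, 66, 412]);


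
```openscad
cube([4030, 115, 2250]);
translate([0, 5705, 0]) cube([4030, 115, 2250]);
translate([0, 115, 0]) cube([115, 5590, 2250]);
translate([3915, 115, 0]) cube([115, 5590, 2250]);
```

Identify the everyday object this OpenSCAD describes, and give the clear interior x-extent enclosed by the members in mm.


A house (or room) frame. The interior width is 3800 mm.

Four 2250 mm walls enclosing a rectangle with no floor or roof — a room or house frame. Outside width is 4030 mm and wall thickness is 115 mm, so the interior width is 4030 − 2 × 115 = 3800 mm.


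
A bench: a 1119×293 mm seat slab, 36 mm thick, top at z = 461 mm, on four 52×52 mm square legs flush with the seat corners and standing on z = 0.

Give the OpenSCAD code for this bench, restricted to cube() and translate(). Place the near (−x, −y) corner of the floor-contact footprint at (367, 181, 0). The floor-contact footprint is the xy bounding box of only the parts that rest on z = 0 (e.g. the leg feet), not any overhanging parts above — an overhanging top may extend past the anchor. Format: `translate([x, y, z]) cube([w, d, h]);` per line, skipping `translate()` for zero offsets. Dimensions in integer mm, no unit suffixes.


translate([367, 181, 425]) cube([1119, 293, 36]);
translate([367, 181, 0]) cube([52, 52, 425]);
translate([367, 422, 0]) cube([52, 52, 425]);
translate([1434, 181, 0]) cube([52, 52, 425]);
translate([1434, 422, 0]) cube([52, 52, 425]);


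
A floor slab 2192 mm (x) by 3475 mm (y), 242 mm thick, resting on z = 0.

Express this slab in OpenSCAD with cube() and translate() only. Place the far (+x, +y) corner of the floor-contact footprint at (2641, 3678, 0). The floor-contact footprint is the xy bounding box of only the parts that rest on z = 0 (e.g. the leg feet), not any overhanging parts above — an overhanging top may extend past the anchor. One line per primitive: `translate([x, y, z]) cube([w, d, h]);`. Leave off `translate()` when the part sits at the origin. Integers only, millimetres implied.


translate([449, 203, 0]) cube([2192, 3475, 242]);


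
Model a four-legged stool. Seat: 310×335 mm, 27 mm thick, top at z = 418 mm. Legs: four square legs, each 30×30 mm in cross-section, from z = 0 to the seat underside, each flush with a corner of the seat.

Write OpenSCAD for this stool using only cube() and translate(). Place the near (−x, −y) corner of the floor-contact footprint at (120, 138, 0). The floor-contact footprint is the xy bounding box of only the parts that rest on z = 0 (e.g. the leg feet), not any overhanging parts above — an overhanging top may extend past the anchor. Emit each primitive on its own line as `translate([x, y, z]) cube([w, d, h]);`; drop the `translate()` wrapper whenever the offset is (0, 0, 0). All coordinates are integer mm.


translate([120, 138, 391]) cube([310, 335, 27]);
translate([120, 138, 0]) cube([30, 30, 391]);
translate([400, 138, 0]) cube([30, 30, 391]);
translate([120, 443, 0]) cube([30, 30, 391]);
translate([400, 443, 0]) cube([30, 30, 391]);


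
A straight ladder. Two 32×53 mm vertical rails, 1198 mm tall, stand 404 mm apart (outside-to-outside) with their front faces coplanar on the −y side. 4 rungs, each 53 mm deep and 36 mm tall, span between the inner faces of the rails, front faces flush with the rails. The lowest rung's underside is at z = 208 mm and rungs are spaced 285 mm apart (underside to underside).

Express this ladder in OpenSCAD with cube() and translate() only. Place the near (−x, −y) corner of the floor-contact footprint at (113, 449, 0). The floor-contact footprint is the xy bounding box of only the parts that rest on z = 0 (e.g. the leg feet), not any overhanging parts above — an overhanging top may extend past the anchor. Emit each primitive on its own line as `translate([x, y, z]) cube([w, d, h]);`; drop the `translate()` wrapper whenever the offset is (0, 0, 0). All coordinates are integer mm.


// rung span = 404 - 2*32 = 340
// rung[k] z = 208 + k*285
translate([113, 449, 0]) cube([32, 53, 1198]);
translate([485, 449, 0]) cube([32, 53, 1198]);
translate([145, 449, 208]) cube([340, 53, 36]);
translate([145, 449, 493]) cube([340, 53, 36]);
translate([145, 449, 778]) cube([340, 53, 36]);
translate([145, 449, 1063]) cube([340, 53, 36]);


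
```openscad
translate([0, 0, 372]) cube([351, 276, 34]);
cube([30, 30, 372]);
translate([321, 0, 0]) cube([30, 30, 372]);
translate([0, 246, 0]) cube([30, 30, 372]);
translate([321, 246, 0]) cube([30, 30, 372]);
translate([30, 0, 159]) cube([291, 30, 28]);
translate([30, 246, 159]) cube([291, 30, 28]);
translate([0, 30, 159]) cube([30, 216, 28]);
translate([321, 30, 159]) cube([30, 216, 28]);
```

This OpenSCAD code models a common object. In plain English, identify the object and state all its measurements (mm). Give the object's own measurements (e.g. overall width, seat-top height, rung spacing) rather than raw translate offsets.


A simple wooden stool: a rectangular seat 351 mm (x) by 276 mm (y), 34 mm thick, top face at z = 406 mm, on four square legs, each 30×30 mm in cross-section. The legs rest on z = 0, each flush with a corner of the seat. Four stretchers, 30 mm wide and 28 mm tall, connect adjacent legs with their undersides at z = 159 mm, each running between the inner faces of the legs it joins and aligned with the legs' outer faces on the other axis.


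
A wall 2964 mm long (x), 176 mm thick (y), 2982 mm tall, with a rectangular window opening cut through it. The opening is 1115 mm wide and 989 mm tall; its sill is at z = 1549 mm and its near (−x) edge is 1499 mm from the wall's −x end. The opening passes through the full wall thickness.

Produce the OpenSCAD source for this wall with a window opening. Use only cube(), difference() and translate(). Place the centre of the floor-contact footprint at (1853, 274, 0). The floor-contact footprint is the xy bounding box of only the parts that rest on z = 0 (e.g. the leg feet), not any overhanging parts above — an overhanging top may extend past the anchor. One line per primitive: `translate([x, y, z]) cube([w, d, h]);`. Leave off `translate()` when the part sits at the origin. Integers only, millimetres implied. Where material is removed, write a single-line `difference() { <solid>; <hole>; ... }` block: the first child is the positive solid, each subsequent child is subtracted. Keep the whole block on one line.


difference() { translate([371, 186, 0]) cube([2964, 176, 2982]); translate([1870, 186, 1549]) cube([1115, 176, 989]); }


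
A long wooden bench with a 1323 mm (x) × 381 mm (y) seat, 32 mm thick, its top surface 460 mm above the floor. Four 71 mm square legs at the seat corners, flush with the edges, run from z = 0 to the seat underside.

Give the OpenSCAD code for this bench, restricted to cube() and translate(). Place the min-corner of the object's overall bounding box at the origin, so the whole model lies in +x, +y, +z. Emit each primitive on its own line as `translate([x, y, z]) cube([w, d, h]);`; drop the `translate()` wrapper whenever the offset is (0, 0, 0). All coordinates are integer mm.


translate([0, 0, 428]) cube([1323, 381, 32]);
cube([71, 71, 428]);
translate([0, 310, 0]) cube([71, 71, 428]);
translate([1252, 0, 0]) cube([71, 71, 428]);
translate([1252, 310, 0]) cube([71, 71, 428]);


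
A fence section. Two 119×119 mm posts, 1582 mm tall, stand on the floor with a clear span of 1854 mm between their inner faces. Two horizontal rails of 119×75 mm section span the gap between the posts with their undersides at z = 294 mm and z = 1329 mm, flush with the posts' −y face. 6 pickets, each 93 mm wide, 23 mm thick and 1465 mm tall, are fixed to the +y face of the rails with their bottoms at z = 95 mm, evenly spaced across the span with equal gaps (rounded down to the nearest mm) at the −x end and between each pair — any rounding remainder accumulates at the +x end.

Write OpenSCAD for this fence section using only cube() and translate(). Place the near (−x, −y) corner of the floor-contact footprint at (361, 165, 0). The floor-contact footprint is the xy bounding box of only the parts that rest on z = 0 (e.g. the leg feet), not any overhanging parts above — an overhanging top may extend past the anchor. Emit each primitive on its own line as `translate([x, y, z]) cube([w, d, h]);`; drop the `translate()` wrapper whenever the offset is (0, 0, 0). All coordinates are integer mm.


translate([361, 165, 0]) cube([119, 119, 1582]);
translate([2334, 165, 0]) cube([119, 119, 1582]);
translate([480, 165, 294]) cube([1854, 119, 75]);
translate([480, 165, 1329]) cube([1854, 119, 75]);
translate([665, 284, 95]) cube([93, 23, 1465]);
translate([943, 284, 95]) cube([93, 23, 1465]);
translate([1221, 284, 95]) cube([93, 23, 1465]);
translate([1499, 284, 95]) cube([93, 23, 1465]);
translate([1777, 284, 95]) cube([93, 23, 1465]);
translate([2055, 284, 95]) cube([93, 23, 1465]);


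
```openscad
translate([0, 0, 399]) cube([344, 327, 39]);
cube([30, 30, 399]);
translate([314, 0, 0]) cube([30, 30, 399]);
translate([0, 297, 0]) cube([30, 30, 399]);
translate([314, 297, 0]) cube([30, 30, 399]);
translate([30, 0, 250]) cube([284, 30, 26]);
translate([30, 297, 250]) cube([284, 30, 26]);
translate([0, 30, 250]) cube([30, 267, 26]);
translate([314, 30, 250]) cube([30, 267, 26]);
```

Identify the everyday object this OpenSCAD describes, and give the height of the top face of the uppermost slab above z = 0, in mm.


A stool. The seat height is 438 mm.

A 344×327×39 slab at z = 399 on four corner posts — a stool. The seat top is 399 + 39 = 438 mm.


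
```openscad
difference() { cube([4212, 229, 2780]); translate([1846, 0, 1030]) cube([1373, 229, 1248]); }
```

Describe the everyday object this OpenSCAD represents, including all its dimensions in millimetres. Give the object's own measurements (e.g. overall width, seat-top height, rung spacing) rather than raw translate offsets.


A wall 4212 mm long (x), 229 mm thick (y), 2780 mm tall, with a rectangular window opening cut through it. The opening is 1373 mm wide and 1248 mm tall; its sill is at z = 1030 mm and its near (−x) edge is 1846 mm from the wall's −x end. The opening passes through the full wall thickness.


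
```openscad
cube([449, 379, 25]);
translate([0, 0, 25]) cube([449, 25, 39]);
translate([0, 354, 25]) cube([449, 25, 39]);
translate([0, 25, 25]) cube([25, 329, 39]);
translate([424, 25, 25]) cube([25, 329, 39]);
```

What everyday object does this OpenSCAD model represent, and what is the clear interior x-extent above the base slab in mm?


An open box. The internal width is 399 mm.

A 449×379 base slab with four walls standing on it — an open box. The base is 449 mm wide and the walls are 25 mm thick, so the internal width is 449 − 2 × 25 = 399 mm.


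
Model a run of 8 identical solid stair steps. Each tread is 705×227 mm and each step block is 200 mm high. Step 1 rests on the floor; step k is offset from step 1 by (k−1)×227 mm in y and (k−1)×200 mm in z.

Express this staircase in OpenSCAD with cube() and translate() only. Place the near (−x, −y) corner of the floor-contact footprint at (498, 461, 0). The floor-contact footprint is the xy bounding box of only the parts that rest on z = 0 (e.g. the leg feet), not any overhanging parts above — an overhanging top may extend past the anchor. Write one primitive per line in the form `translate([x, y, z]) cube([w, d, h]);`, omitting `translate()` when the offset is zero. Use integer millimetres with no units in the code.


translate([498, 461, 0]) cube([705, 227, 200]);
translate([498, 688, 200]) cube([705, 227, 200]);
translate([498, 915, 400]) cube([705, 227, 200]);
translate([498, 1142, 600]) cube([705, 227, 200]);
translate([498, 1369, 800]) cube([705, 227, 200]);
translate([498, 1596, 1000]) cube([705, 227, 200]);
translate([498, 1823, 1200]) cube([705, 227, 200]);
translate([498, 2050, 1400]) cube([705, 227, 200]);


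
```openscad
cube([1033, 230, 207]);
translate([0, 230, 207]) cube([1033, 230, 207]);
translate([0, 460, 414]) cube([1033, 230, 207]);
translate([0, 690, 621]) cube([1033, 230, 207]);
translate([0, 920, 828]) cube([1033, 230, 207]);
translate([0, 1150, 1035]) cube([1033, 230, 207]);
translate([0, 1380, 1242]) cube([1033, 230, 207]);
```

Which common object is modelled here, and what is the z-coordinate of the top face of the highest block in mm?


A staircase. The total rise is 1449 mm.

7 identical blocks, each offset up and back from the previous — a staircase. Each step is 207 mm tall and there are 7 of them, so the total rise is 7 × 207 = 1449 mm.


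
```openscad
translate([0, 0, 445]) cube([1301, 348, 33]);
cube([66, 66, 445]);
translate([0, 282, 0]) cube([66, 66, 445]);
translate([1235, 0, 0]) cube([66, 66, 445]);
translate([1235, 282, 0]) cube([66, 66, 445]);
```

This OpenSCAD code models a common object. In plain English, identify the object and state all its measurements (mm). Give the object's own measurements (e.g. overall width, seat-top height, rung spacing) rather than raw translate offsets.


A long wooden bench with a 1301 mm (x) × 348 mm (y) seat, 33 mm thick, its top surface 478 mm above the floor. Four 66 mm square legs at the seat corners, flush with the edges, run from z = 0 to the seat underside.


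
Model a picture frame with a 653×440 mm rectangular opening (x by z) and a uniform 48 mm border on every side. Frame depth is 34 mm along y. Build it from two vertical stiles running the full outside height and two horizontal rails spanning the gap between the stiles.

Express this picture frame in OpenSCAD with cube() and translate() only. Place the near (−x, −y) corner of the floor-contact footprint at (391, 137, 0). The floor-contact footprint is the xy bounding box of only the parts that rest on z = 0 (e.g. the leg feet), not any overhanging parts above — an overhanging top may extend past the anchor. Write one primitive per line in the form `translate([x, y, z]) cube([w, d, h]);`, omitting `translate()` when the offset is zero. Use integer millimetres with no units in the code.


translate([391, 137, 0]) cube([48, 34, 536]);
translate([1092, 137, 0]) cube([48, 34, 536]);
translate([439, 137, 0]) cube([653, 34, 48]);
translate([439, 137, 488]) cube([653, 34, 48]);


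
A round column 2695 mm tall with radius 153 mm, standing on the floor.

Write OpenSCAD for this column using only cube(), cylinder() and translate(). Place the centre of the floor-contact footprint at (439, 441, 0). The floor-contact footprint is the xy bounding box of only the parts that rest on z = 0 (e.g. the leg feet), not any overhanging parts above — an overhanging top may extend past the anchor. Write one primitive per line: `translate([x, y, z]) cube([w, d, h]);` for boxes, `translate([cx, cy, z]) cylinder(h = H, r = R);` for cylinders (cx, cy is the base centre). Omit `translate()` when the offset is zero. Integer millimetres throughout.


translate([439, 441, 0]) cylinder(h = 2695, r = 153);


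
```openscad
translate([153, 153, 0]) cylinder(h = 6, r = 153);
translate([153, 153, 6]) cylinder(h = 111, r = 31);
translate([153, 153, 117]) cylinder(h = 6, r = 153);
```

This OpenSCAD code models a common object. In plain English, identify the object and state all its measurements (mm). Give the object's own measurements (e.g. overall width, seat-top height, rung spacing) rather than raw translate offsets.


A spool: two coaxial disc flanges of radius 153 mm and thickness 6 mm, joined by a core cylinder of radius 31 mm and height 111 mm. The lower flange rests on z = 0 and the three cylinders share a vertical axis.


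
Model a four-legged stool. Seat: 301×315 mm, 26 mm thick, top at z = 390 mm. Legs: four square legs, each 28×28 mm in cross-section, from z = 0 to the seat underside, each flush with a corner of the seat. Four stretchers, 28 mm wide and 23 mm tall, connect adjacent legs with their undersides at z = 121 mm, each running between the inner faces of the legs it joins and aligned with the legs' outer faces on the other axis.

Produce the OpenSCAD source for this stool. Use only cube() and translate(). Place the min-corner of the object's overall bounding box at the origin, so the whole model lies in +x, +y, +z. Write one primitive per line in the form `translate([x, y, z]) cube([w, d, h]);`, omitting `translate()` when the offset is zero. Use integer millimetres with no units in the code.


// leg_h = 390 - 26 = 364
// stretcher span = 301 - 2*28 = 245
translate([0, 0, 364]) cube([301, 315, 26]);
cube([28, 28, 364]);
translate([273, 0, 0]) cube([28, 28, 364]);
translate([0, 287, 0]) cube([28, 28, 364]);
translate([273, 287, 0]) cube([28, 28, 364]);
translate([28, 0, 121]) cube([245, 28, 23]);
translate([28, 287, 121]) cube([245, 28, 23]);
translate([0, 28, 121]) cube([28, 259, 23]);
translate([273, 28, 121]) cube([28, 259, 23]);


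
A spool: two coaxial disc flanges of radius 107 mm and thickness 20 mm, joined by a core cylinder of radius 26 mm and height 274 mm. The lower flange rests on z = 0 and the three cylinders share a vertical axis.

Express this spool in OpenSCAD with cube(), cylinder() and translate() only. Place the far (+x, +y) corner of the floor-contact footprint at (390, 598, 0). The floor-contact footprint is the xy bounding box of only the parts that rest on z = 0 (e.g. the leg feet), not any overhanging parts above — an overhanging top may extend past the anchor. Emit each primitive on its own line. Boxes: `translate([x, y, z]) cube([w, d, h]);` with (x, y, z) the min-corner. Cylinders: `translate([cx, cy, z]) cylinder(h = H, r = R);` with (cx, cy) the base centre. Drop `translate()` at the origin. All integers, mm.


translate([283, 491, 0]) cylinder(h = 20, r = 107);
translate([283, 491, 20]) cylinder(h = 274, r = 26);
translate([283, 491, 294]) cylinder(h = 20, r = 107);


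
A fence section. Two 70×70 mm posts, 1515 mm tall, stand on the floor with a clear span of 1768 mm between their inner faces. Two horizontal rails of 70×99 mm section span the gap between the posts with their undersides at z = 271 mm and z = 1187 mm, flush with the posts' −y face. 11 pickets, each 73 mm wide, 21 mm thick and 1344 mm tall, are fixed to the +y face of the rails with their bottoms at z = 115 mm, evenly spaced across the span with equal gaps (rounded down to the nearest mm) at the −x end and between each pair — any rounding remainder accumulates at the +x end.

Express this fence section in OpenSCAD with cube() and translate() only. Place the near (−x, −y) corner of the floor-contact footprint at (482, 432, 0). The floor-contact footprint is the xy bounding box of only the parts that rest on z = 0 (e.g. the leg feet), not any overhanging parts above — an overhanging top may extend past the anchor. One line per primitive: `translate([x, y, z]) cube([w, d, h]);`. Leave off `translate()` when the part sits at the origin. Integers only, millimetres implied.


translate([482, 432, 0]) cube([70, 70, 1515]);
translate([2320, 432, 0]) cube([70, 70, 1515]);
translate([552, 432, 271]) cube([1768, 70, 99]);
translate([552, 432, 1187]) cube([1768, 70, 99]);
translate([632, 502, 115]) cube([73, 21, 1344]);
translate([785, 502, 115]) cube([73, 21, 1344]);
translate([938, 502, 115]) cube([73, 21, 1344]);
translate([1091, 502, 115]) cube([73, 21, 1344]);
translate([1244, 502, 115]) cube([73, 21, 1344]);
translate([1397, 502, 115]) cube([73, 21, 1344]);
translate([1550, 502, 115]) cube([73, 21, 1344]);
translate([1703, 502, 115]) cube([73, 21, 1344]);
translate([1856, 502, 115]) cube([73, 21, 1344]);
translate([2009, 502, 115]) cube([73, 21, 1344]);
translate([2162, 502, 115]) cube([73, 21, 1344]);


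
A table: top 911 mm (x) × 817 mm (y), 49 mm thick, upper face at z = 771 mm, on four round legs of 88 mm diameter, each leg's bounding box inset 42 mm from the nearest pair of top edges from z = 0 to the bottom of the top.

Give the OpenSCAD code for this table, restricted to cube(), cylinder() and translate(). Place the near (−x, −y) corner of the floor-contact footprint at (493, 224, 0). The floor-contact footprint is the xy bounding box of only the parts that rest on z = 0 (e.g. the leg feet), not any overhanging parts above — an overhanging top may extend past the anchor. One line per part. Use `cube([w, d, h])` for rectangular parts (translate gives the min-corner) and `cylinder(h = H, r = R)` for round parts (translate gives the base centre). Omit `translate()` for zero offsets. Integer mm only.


translate([451, 182, 722]) cube([911, 817, 49]);
translate([537, 268, 0]) cylinder(h = 722, r = 44);
translate([1276, 268, 0]) cylinder(h = 722, r = 44);
translate([537, 913, 0]) cylinder(h = 722, r = 44);
translate([1276, 913, 0]) cylinder(h = 722, r = 44);


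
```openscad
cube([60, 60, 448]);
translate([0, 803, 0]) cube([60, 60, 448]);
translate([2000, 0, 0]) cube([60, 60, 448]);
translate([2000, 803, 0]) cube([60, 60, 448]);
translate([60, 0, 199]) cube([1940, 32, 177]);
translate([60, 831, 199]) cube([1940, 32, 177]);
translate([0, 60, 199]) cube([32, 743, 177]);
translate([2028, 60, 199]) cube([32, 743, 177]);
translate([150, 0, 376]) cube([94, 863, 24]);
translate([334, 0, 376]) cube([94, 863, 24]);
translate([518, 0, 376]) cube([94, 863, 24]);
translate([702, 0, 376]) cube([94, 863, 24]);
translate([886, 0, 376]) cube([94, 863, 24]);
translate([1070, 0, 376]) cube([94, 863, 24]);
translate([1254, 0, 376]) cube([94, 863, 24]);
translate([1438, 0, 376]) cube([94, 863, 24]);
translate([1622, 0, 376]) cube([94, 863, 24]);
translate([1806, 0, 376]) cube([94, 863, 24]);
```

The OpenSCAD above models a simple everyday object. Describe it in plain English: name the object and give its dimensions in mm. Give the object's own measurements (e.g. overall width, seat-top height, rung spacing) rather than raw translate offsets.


A bed frame 2060 mm long (x) by 863 mm wide (y). Four 60×60 mm corner posts, 448 mm tall, at the corners of the footprint. Four rails of 32 mm thickness and 177 mm height run between adjacent posts with their undersides at z = 199 mm, their outer faces flush with the outside of the frame (the two x-running rails run between the posts' inner faces; the two y-running rails run between the posts' inner faces). 10 slats, each 94 mm wide (x) and 24 mm thick, lie across the top of the two x-running rails, running the full 863 mm width of the frame in y; along x they sit between the end posts with a 90 mm gap after the −x posts and between neighbouring slats, leaving 100 mm before the +x posts.


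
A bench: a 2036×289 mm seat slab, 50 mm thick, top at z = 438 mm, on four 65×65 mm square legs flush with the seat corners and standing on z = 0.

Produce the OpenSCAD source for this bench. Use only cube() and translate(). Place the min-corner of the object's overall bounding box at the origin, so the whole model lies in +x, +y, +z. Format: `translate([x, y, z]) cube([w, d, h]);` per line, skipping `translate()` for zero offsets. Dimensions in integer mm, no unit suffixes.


// leg_h = 438 − 50 = 388
translate([0, 0, 388]) cube([2036, 289, 50]);
cube([65, 65, 388]);
translate([0, 224, 0]) cube([65, 65, 388]);
translate([1971, 0, 0]) cube([65, 65, 388]);
translate([1971, 224, 0]) cube([65, 65, 388]);


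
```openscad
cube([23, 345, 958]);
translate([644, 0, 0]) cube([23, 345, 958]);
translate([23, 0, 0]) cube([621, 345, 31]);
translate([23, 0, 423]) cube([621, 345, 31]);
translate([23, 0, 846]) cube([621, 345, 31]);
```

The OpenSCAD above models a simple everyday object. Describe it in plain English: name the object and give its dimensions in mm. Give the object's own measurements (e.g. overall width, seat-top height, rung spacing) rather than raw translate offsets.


An open bookshelf. Two side panels, each 23 mm thick, 345 mm deep and 958 mm tall, stand 667 mm apart (outside-to-outside). Between them sit 3 shelves, each 31 mm thick and 345 mm deep, spanning the full gap between the sides. The bottom shelf rests on the floor (its underside at z = 0) and the clear gap between one shelf's top and the next shelf's underside is 392 mm.


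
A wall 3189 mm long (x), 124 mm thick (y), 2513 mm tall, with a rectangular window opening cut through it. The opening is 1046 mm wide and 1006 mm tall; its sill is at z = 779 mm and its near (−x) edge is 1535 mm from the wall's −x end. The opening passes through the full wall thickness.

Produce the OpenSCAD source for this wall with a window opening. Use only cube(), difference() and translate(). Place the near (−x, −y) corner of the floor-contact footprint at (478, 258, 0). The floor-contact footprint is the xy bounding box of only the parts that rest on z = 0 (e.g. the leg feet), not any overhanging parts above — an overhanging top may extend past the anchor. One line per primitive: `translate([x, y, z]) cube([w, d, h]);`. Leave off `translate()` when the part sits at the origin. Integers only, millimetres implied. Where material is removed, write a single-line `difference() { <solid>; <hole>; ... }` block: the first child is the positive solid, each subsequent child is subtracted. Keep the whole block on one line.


difference() { translate([478, 258, 0]) cube([3189, 124, 2513]); translate([2013, 258, 779]) cube([1046, 124, 1006]); }


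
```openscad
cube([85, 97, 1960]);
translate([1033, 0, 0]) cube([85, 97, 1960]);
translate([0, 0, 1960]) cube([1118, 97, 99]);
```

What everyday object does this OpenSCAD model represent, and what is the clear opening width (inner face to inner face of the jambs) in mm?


A door frame. The clear opening width is 948 mm.

Two 1960 mm tall posts with a header on top — a door frame. The left jamb is 85 mm wide at x = 0; the right jamb starts at x = 1033. The clear opening is 1033 − 85 = 948 mm.


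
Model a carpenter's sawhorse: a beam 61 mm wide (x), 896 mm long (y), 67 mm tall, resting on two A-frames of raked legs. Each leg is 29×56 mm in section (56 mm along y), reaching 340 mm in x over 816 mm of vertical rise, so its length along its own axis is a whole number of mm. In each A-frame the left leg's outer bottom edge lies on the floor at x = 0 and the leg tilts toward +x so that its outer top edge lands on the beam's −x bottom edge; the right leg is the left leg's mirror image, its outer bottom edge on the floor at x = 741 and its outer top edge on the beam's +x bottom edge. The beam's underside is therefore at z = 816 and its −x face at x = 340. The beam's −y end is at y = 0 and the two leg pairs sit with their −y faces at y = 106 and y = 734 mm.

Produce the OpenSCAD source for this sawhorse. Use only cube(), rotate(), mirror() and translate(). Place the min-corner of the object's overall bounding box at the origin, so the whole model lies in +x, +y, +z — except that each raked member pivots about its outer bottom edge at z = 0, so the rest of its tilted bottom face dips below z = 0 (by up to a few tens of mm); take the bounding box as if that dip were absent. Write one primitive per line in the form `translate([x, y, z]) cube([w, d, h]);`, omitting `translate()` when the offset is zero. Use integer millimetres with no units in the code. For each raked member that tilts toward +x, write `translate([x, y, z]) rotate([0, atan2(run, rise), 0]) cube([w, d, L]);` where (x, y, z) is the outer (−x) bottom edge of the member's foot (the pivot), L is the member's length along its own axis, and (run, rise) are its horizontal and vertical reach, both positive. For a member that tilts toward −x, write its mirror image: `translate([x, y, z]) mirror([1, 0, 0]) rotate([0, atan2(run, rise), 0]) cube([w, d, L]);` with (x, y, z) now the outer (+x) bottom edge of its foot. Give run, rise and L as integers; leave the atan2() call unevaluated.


translate([340, 0, 816]) cube([61, 896, 67]);
translate([0, 106, 0]) rotate([0, atan2(340, 816), 0]) cube([29, 56, 884]);
translate([741, 106, 0]) mirror([1, 0, 0]) rotate([0, atan2(340, 816), 0]) cube([29, 56, 884]);
translate([0, 734, 0]) rotate([0, atan2(340, 816), 0]) cube([29, 56, 884]);
translate([741, 734, 0]) mirror([1, 0, 0]) rotate([0, atan2(340, 816), 0]) cube([29, 56, 884]);
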